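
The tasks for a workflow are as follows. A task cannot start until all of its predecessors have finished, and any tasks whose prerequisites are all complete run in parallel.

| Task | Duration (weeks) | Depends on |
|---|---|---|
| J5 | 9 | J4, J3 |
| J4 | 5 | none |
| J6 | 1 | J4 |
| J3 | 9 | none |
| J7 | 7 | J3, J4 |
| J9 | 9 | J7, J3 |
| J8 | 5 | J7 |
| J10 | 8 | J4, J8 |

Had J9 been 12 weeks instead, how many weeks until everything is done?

The binding path is J3→J7→J8→J10 = 9+7+5+8 = 29; finish at 29 weeks.
J9 has 4 weeks of float (longest path through it is 25).
No other chain overtakes it, so the finish is 29 weeks.

29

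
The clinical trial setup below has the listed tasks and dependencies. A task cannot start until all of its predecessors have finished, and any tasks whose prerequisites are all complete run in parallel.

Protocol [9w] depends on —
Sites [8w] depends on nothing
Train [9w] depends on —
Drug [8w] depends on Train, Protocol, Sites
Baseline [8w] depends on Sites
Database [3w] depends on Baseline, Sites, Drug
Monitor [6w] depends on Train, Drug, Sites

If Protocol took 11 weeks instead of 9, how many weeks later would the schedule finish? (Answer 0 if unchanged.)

Critical path before the change: Protocol→Drug→Monitor = 9+8+6 = 23 giving 23 weeks.
Since Protocol is critical, the +2 change carries straight to that chain (now 25 weeks).
The critical path is still Protocol→Drug→Monitor; finish is now 25 weeks.
Change in finish: 25 − 23 = +2 weeks.

2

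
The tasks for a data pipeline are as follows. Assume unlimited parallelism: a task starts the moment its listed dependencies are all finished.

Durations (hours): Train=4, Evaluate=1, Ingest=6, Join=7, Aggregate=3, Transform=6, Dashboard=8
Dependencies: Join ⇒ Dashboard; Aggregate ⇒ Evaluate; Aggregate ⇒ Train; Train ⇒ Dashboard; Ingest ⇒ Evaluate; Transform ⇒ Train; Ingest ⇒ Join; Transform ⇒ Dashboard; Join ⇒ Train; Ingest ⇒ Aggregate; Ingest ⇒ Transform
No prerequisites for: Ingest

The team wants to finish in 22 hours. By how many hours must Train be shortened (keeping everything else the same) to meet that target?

Current finish: 25 hours; target: 22.
Train is on every critical path, so each hour cut from Train cuts the finish by one (this holds down to a finish of 22).
Need 25 − 22 = 3 hours off Train → Train becomes 1 hour, finish becomes 22.

3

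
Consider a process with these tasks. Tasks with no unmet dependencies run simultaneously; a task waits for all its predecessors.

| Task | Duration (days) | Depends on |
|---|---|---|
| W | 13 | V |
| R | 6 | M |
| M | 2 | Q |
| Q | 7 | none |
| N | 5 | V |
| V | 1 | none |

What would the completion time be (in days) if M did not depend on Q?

With the dependency in place, Q→M→R = 7+2+6 = 15 sets the finish at 15 days.
Without Q→M, M's earliest start moves from 7 to 0.
The longest chain is now V→W = 1+13 = 14, so the process takes 14 days.

14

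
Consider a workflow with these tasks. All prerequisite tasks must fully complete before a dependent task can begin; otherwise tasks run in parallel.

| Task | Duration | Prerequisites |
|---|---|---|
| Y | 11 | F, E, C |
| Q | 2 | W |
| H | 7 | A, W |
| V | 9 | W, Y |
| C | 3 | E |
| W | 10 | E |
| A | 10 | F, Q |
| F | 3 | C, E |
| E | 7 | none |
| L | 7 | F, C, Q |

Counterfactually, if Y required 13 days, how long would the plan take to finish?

Actual critical path: E→W→Q→A→H = 7+10+2+10+7 = 36 ⇒ 36 days.
The longest path through Y is only 33 days, so Y has float 3.
The critical path is still E→W→Q→A→H; finish is now 36 days.

36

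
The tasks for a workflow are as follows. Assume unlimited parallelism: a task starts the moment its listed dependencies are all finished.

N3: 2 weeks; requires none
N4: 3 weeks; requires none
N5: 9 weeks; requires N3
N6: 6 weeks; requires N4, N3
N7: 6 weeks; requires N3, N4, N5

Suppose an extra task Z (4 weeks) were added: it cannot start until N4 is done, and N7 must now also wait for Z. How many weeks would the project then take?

Originally the project takes 17 weeks.
With Z inserted, N7 now waits for max(N3, N4, N5, Z).
New critical path: N3→N5→N7 = 2+9+6 = 17 ⇒ 17 weeks.

17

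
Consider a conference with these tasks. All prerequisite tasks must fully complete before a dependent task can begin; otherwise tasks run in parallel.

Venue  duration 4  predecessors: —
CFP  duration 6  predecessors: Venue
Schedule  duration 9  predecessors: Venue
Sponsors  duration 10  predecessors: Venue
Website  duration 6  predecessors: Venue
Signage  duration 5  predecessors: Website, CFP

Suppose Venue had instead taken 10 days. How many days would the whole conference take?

Actual critical path: Venue→CFP→Signage = 4+6+5 = 15 ⇒ 15 days.
Venue lies on that path, so at 10 days the path becomes 21 days.
That remains the longest chain; total 21 days.

21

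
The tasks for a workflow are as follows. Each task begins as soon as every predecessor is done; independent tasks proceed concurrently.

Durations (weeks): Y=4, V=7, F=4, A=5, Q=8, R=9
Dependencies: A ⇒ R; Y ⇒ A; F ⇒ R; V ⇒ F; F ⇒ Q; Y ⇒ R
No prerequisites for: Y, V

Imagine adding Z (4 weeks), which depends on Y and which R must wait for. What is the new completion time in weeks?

20

Originally the project takes 20 weeks.
With Z inserted, R now waits for max(F, A, Y, Z).
New critical path: V→F→R = 7+4+9 = 20 ⇒ 20 weeks.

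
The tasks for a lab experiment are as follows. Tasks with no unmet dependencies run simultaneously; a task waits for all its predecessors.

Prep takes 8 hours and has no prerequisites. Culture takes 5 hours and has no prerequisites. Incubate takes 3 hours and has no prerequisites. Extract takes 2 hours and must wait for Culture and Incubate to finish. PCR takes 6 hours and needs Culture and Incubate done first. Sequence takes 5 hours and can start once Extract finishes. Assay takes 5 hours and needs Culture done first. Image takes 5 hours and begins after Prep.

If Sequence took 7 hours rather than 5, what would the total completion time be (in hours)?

14

As given, the longest chain is Prep→Image = 8+5 = 13, so the finish is 13 hours.
Sequence has 1 hour of float (longest path through it is 12).
New critical path: Culture→Extract→Sequence = 5+2+7 = 14 ⇒ 14 hours.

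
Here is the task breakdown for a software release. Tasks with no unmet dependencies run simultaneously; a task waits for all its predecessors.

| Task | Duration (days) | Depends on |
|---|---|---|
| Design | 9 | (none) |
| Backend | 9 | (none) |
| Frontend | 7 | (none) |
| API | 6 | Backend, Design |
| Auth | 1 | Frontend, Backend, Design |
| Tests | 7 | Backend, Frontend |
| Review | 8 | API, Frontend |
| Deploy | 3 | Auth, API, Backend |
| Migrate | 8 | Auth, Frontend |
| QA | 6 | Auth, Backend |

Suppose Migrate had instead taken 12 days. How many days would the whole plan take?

23

Actual critical path: Design→API→Review = 9+6+8 = 23 ⇒ 23 days.
The longest path through Migrate is only 18 days, so Migrate has float 5.
That remains the longest chain; total 23 days.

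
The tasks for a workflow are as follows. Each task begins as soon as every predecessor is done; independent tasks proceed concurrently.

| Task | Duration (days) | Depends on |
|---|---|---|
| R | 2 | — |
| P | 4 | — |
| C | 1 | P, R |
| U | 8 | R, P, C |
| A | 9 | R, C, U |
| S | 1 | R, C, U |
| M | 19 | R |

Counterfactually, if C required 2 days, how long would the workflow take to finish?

23

The binding path is P→C→U→A = 4+1+8+9 = 22; finish at 22 days.
C lies on that path, so at 2 days the path becomes 23 days.
That remains the longest chain; total 23 days.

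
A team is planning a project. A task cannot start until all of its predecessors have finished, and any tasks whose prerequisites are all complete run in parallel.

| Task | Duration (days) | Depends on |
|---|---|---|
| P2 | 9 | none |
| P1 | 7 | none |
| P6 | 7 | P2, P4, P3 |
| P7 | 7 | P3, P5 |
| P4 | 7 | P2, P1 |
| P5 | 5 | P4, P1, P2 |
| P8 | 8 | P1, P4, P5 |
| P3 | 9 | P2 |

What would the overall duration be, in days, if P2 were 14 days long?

34

As given, the longest chain is P2→P4→P5→P8 = 9+7+5+8 = 29, so the finish is 29 days.
Since P2 is critical, the +5 change carries straight to that chain (now 34 days).
That remains the longest chain; total 34 days.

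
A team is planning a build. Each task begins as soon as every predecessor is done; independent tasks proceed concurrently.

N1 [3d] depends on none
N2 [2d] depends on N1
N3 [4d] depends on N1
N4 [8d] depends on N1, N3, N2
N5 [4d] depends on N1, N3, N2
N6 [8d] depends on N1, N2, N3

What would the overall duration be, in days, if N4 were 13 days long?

20

Baseline: N1→N3→N4 = 3+4+8 = 15 → 15 days.
Since N4 is critical, the +5 change carries straight to that chain (now 20 days).
No other chain overtakes it, so the finish is 20 days.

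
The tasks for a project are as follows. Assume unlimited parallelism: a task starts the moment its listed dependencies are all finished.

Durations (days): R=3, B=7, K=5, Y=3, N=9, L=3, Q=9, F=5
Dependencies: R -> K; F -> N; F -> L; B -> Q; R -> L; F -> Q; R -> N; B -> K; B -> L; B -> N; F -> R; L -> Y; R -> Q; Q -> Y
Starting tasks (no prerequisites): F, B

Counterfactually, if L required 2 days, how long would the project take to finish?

20

Baseline: F→R→Q→Y = 5+3+9+3 = 20 → 20 days.
L is off the critical path — its longest chain is 14 days, giving 6 of slack.
That remains the longest chain; total 20 days.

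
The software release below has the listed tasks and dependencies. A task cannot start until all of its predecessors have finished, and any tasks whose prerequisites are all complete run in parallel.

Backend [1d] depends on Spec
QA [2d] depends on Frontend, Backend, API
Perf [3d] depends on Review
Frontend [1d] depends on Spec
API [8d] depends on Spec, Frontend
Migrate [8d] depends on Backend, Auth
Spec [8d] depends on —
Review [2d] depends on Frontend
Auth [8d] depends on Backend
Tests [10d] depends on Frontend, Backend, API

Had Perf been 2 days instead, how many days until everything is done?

As given, the longest chain is Spec→Frontend→API→Tests = 8+1+8+10 = 27, so the finish is 27 days.
The longest path through Perf is only 14 days, so Perf has float 13.
The critical path is still Spec→Frontend→API→Tests; finish is now 27 days.

27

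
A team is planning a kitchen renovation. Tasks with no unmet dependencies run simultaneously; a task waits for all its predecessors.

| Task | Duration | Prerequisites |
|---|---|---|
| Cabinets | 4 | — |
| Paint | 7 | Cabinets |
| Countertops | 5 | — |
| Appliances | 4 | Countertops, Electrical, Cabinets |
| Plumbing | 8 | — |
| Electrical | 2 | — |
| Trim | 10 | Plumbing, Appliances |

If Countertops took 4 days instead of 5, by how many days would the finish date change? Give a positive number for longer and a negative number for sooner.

Actual critical path: Countertops→Appliances→Trim = 5+4+10 = 19 ⇒ 19 days.
Countertops lies on that path, so at 4 days the path becomes 18 days.
Now Plumbing→Trim = 8+10 = 18 is longest, so the finish becomes 18 days.
Change in finish: 18 − 19 = -1 days.

-1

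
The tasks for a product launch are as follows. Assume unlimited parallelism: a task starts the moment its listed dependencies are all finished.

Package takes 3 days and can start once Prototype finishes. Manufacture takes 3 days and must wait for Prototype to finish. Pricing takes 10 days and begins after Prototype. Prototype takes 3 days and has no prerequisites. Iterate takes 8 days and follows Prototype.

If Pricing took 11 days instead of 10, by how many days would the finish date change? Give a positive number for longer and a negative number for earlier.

Actual critical path: Prototype→Pricing = 3+10 = 13 ⇒ 13 days.
Pricing is on the critical path; changing it to 11 makes that path 14 days.
No other chain overtakes it, so the finish is 14 days.
Change in finish: 14 − 13 = +1 days.

1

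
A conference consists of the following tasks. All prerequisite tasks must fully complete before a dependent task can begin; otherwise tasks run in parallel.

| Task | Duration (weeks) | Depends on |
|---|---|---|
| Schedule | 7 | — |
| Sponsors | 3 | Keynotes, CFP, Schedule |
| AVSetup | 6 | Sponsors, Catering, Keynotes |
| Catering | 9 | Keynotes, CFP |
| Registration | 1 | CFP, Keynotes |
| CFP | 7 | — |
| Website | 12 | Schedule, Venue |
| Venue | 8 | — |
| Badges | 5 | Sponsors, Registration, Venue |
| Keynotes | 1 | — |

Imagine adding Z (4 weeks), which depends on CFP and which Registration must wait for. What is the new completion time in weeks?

Originally the conference takes 22 weeks.
With Z inserted, Registration now waits for max(CFP, Keynotes, Z).
New critical path: CFP→Catering→AVSetup = 7+9+6 = 22 ⇒ 22 weeks.

22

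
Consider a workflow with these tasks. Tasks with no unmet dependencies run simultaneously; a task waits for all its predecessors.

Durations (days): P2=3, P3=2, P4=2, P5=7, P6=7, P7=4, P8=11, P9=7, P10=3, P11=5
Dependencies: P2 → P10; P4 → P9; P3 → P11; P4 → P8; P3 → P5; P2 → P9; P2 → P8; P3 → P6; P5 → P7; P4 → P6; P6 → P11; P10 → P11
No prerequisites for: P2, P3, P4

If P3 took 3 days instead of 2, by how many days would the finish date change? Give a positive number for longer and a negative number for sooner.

1

Critical path before the change: P3→P6→P11 = 2+7+5 = 14 giving 14 days.
P3 is on the critical path; changing it to 3 makes that path 15 days.
No other chain overtakes it, so the finish is 15 days.
Change in finish: 15 − 14 = +1 days.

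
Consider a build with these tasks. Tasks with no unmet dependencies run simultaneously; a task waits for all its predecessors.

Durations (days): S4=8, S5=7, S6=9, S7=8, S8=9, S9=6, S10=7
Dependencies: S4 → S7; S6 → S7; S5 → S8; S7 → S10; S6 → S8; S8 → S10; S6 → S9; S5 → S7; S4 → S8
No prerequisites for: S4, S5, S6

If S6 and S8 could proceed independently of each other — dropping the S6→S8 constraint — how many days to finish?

24

Before: longest chain S6→S8→S10 = 9+9+7 = 25, finish 25.
Without S6→S8, S8's earliest start moves from 9 to 8.
After: S4→S8→S10 = 8+9+7 = 24 → 24 days.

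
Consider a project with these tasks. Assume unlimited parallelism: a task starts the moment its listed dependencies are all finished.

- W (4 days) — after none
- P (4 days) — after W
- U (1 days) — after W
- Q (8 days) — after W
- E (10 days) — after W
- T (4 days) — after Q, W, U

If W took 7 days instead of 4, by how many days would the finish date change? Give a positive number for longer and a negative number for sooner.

3

Baseline: W→Q→T = 4+8+4 = 16 → 16 days.
W lies on that path, so at 7 days the path becomes 19 days.
No other chain overtakes it, so the finish is 19 days.
Change in finish: 19 − 16 = +3 days.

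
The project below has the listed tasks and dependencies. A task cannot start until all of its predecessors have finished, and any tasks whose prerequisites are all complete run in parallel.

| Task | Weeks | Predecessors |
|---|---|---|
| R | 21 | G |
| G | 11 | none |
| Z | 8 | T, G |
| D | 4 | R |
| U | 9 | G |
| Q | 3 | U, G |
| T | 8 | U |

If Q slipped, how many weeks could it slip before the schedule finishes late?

13

G→U→T→Z = 11+9+8+8 = 36 sets the makespan at 36 weeks.
Longest path through Q: 23 weeks (earliest finish 23, latest finish 36).
Slack of Q = 33 − 20 = 13 weeks.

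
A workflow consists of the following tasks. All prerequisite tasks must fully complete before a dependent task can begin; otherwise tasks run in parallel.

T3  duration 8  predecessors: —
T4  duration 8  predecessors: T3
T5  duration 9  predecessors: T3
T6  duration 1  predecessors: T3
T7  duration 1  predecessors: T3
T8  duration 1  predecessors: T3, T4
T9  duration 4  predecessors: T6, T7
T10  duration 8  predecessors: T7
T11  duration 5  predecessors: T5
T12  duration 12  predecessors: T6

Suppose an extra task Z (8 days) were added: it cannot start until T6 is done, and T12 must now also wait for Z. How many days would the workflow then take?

29

Originally the workflow takes 22 days.
With Z inserted, T12 now waits for max(T6, Z).
New critical path: T3→T6→Z→T12 = 8+1+8+12 = 29 ⇒ 29 days.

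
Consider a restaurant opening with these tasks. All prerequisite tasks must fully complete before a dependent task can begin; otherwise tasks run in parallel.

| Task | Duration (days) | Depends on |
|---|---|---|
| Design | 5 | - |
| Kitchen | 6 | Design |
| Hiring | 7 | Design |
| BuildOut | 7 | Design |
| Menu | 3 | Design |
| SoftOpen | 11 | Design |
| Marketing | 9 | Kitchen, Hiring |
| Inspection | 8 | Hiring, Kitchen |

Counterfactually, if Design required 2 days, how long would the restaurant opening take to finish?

Baseline: Design→Hiring→Marketing = 5+7+9 = 21 → 21 days.
Since Design is critical, the -3 change carries straight to that chain (now 18 days).
The critical path is still Design→Hiring→Marketing; finish is now 18 days.

18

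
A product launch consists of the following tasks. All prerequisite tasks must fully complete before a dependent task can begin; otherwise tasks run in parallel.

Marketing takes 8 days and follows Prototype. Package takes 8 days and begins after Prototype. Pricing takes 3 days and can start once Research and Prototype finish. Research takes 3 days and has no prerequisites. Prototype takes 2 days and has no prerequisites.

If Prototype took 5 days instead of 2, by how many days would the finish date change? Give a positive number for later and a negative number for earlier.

3

Baseline: Prototype→Package = 2+8 = 10 → 10 days.
Prototype is on the critical path; changing it to 5 makes that path 13 days.
The critical path is still Prototype→Package; finish is now 13 days.
Change in finish: 13 − 10 = +3 days.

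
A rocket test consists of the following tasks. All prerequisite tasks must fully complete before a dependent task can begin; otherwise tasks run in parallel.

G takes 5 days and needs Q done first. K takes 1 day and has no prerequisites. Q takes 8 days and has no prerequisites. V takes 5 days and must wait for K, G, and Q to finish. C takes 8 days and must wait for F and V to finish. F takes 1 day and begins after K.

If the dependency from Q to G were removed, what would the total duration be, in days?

21

Before: longest chain Q→G→V→C = 8+5+5+8 = 26, finish 26.
Without Q→G, G's earliest start moves from 8 to 0.
After: Q→V→C = 8+5+8 = 21 → 21 days.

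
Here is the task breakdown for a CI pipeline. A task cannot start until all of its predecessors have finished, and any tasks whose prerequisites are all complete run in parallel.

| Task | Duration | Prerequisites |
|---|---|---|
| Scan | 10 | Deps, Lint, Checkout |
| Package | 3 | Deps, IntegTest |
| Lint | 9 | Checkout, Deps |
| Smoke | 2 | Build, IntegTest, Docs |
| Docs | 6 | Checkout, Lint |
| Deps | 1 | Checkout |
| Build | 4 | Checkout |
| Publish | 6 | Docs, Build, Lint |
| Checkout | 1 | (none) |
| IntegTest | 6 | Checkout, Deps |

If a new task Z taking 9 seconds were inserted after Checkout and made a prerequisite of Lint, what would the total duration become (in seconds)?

Originally the job takes 23 seconds.
With Z inserted, Lint now waits for max(Checkout, Deps, Z).
New critical path: Checkout→Z→Lint→Docs→Publish = 1+9+9+6+6 = 31 ⇒ 31 seconds.

31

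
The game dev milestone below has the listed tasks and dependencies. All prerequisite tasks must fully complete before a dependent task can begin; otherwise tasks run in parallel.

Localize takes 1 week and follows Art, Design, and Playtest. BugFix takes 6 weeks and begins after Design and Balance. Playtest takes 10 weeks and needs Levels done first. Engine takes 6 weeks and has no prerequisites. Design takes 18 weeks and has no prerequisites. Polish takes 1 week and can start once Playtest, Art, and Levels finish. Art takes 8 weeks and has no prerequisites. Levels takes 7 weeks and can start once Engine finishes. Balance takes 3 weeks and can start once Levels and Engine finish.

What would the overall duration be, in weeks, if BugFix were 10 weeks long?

28

Critical path before the change: Design→BugFix = 18+6 = 24 giving 24 weeks.
BugFix is on the critical path; changing it to 10 makes that path 28 weeks.
No other chain overtakes it, so the finish is 28 weeks.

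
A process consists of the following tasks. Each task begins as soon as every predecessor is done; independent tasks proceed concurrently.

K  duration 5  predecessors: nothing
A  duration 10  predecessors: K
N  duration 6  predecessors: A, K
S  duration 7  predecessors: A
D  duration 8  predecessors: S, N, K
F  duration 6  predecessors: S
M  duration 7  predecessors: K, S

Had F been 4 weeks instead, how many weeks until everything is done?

30

Actual critical path: K→A→S→D = 5+10+7+8 = 30 ⇒ 30 weeks.
F has 2 weeks of float (longest path through it is 28).
That remains the longest chain; total 30 weeks.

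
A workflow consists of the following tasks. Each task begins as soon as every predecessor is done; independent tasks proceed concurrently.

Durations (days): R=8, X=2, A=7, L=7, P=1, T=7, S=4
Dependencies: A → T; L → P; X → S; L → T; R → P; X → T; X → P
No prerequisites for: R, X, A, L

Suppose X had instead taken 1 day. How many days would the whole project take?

The binding path is A→T = 7+7 = 14; finish at 14 days.
X has 5 days of float (longest path through it is 9).
That remains the longest chain; total 14 days.

14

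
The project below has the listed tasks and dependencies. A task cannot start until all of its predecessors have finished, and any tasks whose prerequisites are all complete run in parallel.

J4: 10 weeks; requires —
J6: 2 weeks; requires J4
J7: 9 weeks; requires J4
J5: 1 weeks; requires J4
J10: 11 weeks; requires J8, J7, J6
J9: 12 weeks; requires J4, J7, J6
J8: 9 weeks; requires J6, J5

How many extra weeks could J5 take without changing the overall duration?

J4→J6→J8→J10 = 10+2+9+11 = 32 sets the makespan at 32 weeks.
J5 finishes as early as 11 and must finish by 12.
Float = 32 − 31 = 1.

1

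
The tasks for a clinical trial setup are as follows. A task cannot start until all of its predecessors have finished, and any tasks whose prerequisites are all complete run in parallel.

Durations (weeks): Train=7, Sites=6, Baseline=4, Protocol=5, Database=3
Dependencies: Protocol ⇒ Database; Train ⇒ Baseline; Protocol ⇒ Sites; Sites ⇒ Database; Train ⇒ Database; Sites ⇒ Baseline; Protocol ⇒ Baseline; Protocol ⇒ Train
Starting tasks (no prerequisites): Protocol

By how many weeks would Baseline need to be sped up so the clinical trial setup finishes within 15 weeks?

Current finish: 16 weeks; target: 15.
Baseline is on every critical path, so each week cut from Baseline cuts the finish by one (this holds down to a finish of 15).
Need 16 − 15 = 1 week off Baseline → Baseline becomes 3 weeks, finish becomes 15.

1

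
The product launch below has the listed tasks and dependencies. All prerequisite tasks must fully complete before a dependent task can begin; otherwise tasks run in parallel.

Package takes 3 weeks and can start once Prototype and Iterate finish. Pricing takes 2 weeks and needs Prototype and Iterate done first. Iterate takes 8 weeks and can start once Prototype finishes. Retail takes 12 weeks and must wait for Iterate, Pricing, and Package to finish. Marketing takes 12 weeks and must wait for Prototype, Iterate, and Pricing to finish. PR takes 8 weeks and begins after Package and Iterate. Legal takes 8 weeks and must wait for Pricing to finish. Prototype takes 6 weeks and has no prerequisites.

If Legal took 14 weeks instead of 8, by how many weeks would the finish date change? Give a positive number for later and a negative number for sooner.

1

Critical path before the change: Prototype→Iterate→Package→Retail = 6+8+3+12 = 29 giving 29 weeks.
The longest path through Legal is only 24 weeks, so Legal has float 5.
The binding chain switches to Prototype→Iterate→Pricing→Legal = 6+8+2+14 = 30; finish 30 weeks.
Change in finish: 30 − 29 = +1 weeks.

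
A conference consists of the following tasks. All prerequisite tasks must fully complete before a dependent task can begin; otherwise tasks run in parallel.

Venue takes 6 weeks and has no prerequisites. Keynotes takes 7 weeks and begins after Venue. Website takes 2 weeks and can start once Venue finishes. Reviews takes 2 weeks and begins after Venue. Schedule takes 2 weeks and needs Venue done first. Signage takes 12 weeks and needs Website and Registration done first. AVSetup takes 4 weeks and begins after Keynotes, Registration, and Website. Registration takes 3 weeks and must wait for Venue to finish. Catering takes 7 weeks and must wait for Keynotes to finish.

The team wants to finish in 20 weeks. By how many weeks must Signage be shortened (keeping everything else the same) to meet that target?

1

Current finish: 21 weeks; target: 20.
Signage is on every critical path, so each week cut from Signage cuts the finish by one (this holds down to a finish of 20).
Need 21 − 20 = 1 week off Signage → Signage becomes 11 weeks, finish becomes 20.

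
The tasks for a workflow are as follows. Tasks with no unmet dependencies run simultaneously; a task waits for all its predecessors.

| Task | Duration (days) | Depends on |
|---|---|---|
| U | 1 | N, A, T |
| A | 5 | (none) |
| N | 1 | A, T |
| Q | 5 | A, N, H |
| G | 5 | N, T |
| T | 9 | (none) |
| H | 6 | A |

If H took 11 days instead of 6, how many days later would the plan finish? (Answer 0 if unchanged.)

Baseline: A→H→Q = 5+6+5 = 16 → 16 days.
H lies on that path, so at 11 days the path becomes 21 days.
That remains the longest chain; total 21 days.
Change in finish: 21 − 16 = +5 days.

5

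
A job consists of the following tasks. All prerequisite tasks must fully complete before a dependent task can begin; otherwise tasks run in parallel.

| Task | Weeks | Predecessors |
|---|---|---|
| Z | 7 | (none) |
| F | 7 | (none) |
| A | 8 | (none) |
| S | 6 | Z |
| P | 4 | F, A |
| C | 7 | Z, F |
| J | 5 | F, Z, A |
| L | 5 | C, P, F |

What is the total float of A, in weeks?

Z→C→L = 7+7+5 = 19 sets the makespan at 19 weeks.
A finishes as early as 8 and must finish by 10.
Float = 19 − 17 = 2.

2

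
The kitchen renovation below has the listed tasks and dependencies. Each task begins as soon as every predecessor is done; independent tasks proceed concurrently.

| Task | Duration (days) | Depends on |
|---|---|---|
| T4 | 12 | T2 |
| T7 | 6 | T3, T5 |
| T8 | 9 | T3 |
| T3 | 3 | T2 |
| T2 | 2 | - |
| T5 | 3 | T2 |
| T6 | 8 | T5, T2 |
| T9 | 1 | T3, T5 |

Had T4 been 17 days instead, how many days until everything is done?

The binding path is T2→T4 = 2+12 = 14; finish at 14 days.
T4 is on the critical path; changing it to 17 makes that path 19 days.
No other chain overtakes it, so the finish is 19 days.

19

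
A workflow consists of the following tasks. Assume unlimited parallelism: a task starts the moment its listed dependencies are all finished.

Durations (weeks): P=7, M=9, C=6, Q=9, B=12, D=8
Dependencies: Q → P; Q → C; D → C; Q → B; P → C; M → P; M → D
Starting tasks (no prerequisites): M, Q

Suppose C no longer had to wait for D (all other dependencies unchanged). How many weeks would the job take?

22

Before: longest chain M→D→C = 9+8+6 = 23, finish 23.
Without D→C, C's earliest start moves from 17 to 16.
After: M→P→C = 9+7+6 = 22 → 22 weeks.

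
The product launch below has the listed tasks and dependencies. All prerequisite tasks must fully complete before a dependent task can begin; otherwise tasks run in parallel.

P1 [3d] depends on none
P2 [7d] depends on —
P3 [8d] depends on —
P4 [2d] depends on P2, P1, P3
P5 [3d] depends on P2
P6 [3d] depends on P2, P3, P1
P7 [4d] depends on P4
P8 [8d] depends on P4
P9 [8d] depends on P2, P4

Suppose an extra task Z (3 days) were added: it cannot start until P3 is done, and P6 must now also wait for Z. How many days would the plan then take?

18

Originally the plan takes 18 days.
With Z inserted, P6 now waits for max(P2, P3, P1, Z).
New critical path: P3→P4→P8 = 8+2+8 = 18 ⇒ 18 days.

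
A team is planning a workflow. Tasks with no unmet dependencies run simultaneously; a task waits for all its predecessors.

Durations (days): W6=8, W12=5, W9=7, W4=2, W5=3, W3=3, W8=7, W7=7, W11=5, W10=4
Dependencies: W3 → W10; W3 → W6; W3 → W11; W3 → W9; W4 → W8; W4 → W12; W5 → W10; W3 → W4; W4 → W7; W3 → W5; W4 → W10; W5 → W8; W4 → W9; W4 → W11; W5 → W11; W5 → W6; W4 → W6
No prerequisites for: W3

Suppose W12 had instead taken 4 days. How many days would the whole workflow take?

The binding path is W3→W5→W6 = 3+3+8 = 14; finish at 14 days.
W12 is off the critical path — its longest chain is 10 days, giving 4 of slack.
That remains the longest chain; total 14 days.

14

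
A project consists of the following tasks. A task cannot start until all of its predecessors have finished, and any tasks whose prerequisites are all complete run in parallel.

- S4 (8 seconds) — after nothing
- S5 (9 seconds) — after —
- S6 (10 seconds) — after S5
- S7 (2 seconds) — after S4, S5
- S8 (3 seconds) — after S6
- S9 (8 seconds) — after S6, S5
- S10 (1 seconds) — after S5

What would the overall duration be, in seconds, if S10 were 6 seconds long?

27

As given, the longest chain is S5→S6→S9 = 9+10+8 = 27, so the finish is 27 seconds.
S10 has 17 seconds of float (longest path through it is 10).
The critical path is still S5→S6→S9; finish is now 27 seconds.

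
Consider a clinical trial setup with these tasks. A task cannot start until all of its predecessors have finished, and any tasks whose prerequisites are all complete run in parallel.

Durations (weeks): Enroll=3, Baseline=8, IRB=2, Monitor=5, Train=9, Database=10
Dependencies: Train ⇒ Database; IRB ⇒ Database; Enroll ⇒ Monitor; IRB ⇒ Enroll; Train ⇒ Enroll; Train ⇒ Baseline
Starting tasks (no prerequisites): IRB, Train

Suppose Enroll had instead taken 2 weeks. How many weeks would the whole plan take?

19

As given, the longest chain is Train→Database = 9+10 = 19, so the finish is 19 weeks.
Enroll has 2 weeks of float (longest path through it is 17).
No other chain overtakes it, so the finish is 19 weeks.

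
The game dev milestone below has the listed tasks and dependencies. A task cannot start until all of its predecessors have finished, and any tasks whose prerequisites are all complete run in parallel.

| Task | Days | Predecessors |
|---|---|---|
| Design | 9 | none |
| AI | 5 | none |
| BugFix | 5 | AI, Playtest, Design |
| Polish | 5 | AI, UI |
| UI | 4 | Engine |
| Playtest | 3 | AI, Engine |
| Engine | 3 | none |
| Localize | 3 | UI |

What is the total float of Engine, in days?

2

Critical path: Design→BugFix = 9+5 = 14, so the finish is 14 days.
Longest path through Engine: 12 days (earliest finish 3, latest finish 5).
Slack of Engine = 2 − 0 = 2 days.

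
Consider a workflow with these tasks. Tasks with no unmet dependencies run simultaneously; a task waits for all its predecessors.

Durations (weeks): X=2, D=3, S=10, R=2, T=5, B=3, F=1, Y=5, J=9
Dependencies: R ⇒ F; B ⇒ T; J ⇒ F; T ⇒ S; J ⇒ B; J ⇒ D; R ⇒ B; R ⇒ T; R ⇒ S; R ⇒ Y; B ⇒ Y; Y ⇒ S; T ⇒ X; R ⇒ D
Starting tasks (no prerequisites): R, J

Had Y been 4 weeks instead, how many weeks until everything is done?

Actual critical path: J→B→Y→S = 9+3+5+10 = 27 ⇒ 27 weeks.
Y is on the critical path; changing it to 4 makes that path 26 weeks.
New critical path: J→B→T→S = 9+3+5+10 = 27 ⇒ 27 weeks.

27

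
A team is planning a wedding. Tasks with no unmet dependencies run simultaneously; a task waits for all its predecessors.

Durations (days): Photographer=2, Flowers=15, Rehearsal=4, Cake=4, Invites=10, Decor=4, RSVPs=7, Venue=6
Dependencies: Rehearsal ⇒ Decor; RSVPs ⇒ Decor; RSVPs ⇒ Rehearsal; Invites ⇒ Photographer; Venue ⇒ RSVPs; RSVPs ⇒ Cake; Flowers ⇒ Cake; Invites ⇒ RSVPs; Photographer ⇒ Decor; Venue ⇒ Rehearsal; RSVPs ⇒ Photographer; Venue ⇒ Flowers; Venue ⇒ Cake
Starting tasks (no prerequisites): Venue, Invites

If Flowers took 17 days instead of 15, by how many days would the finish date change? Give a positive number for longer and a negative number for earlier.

Actual critical path: Venue→Flowers→Cake = 6+15+4 = 25 ⇒ 25 days.
Since Flowers is critical, the +2 change carries straight to that chain (now 27 days).
No other chain overtakes it, so the finish is 27 days.
Change in finish: 27 − 25 = +2 days.

2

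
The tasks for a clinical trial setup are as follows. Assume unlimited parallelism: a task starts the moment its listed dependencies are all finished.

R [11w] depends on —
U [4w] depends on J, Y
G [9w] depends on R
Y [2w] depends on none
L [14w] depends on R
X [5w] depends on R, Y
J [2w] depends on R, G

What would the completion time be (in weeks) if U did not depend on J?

25

With the dependency in place, R→G→J→U = 11+9+2+4 = 26 sets the finish at 26 weeks.
Without J→U, U's earliest start moves from 22 to 2.
New critical path: R→L = 11+14 = 25 ⇒ 25 weeks.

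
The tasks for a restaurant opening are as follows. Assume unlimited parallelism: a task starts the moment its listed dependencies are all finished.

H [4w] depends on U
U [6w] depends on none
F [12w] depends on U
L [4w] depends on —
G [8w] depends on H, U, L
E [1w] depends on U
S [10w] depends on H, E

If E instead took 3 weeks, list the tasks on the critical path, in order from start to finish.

U, H, S

The binding path is U→H→S = 6+4+10 = 20; finish at 20 weeks.
E is off the critical path — its longest chain is 17 weeks, giving 3 of slack.
The critical path is still U→H→S; finish is now 20 weeks.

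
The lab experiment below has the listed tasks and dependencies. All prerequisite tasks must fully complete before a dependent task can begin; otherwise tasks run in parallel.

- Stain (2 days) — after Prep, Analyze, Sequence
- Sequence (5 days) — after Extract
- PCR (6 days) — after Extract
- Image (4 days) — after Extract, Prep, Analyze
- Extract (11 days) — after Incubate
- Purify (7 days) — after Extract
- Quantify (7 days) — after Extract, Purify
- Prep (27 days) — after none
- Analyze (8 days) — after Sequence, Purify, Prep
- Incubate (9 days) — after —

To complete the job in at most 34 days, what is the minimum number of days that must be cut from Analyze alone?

Current finish: 39 days; target: 34.
Analyze is on every critical path, so each day cut from Analyze cuts the finish by one (this holds down to a finish of 34).
Need 39 − 34 = 5 days off Analyze → Analyze becomes 3 days, finish becomes 34.

5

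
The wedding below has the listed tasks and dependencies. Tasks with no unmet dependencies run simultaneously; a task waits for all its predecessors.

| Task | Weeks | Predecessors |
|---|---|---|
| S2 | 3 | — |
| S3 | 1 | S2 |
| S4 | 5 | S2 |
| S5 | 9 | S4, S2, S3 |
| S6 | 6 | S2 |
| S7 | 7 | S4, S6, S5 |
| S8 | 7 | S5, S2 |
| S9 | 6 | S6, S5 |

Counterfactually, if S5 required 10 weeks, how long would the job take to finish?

25

As given, the longest chain is S2→S4→S5→S7 = 3+5+9+7 = 24, so the finish is 24 weeks.
Since S5 is critical, the +1 change carries straight to that chain (now 25 weeks).
That remains the longest chain; total 25 weeks.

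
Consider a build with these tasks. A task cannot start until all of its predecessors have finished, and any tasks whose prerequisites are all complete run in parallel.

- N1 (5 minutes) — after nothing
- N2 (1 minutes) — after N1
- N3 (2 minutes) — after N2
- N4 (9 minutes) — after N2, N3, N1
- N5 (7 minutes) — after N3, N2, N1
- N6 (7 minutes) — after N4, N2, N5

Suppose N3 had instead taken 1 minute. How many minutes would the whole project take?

Baseline: N1→N2→N3→N4→N6 = 5+1+2+9+7 = 24 → 24 minutes.
N3 lies on that path, so at 1 minute the path becomes 23 minutes.
That remains the longest chain; total 23 minutes.

23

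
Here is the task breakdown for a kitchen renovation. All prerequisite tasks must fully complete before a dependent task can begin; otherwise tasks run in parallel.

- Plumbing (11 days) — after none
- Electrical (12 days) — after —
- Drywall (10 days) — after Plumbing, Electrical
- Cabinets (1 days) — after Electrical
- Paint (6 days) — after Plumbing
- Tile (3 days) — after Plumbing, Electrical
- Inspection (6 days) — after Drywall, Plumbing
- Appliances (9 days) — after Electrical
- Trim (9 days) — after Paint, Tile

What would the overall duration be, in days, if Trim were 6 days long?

28

The binding path is Electrical→Drywall→Inspection = 12+10+6 = 28; finish at 28 days.
The longest path through Trim is only 26 days, so Trim has float 2.
No other chain overtakes it, so the finish is 28 days.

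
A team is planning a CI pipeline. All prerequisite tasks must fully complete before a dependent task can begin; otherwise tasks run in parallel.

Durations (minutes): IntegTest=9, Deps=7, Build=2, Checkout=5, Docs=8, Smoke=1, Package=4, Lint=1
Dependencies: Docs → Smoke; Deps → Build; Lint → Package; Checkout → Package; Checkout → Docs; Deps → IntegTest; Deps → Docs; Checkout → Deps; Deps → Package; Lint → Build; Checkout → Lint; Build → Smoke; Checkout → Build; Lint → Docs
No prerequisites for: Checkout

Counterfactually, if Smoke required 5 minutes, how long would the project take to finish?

Actual critical path: Checkout→Deps→Docs→Smoke = 5+7+8+1 = 21 ⇒ 21 minutes.
Smoke is on the critical path; changing it to 5 makes that path 25 minutes.
No other chain overtakes it, so the finish is 25 minutes.

25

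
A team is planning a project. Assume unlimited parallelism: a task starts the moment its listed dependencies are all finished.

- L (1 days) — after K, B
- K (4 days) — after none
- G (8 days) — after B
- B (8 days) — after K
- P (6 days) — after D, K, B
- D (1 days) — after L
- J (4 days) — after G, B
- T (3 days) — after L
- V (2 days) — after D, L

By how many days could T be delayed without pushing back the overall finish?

The longest chain is K→B→G→J = 4+8+8+4 = 24; overall finish 24 days.
T finishes as early as 16 and must finish by 24.
So T can slip 24 − 16 = 8 days.

8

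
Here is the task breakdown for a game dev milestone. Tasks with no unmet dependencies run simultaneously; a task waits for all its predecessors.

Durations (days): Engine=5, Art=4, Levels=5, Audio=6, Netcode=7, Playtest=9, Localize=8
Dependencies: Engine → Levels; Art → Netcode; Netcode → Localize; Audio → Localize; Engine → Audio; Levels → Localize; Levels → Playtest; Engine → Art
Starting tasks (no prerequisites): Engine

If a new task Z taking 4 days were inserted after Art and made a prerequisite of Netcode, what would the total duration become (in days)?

Originally the schedule takes 24 days.
With Z inserted, Netcode now waits for max(Art, Z).
New critical path: Engine→Art→Z→Netcode→Localize = 5+4+4+7+8 = 28 ⇒ 28 days.

28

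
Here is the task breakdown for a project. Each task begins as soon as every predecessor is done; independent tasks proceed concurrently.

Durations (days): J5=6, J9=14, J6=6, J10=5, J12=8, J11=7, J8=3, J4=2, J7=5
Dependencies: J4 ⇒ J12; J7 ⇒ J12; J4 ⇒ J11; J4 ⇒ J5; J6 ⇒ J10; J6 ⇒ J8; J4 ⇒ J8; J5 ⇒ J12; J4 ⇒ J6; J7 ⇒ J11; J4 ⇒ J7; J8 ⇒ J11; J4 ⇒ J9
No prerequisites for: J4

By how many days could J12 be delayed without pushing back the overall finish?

Critical path: J4→J6→J8→J11 = 2+6+3+7 = 18, so the finish is 18 days.
Longest path through J12: 16 days (earliest finish 16, latest finish 18).
So J12 can slip 18 − 16 = 2 days.

2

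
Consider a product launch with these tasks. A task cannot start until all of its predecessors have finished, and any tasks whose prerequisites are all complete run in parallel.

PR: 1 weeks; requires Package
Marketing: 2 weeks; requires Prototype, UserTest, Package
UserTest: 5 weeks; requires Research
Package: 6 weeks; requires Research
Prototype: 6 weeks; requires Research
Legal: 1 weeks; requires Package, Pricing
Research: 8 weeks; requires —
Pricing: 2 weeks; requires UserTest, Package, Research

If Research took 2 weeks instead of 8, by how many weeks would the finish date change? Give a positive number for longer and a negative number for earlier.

-6

The binding path is Research→Package→Pricing→Legal = 8+6+2+1 = 17; finish at 17 weeks.
Research lies on that path, so at 2 weeks the path becomes 11 weeks.
No other chain overtakes it, so the finish is 11 weeks.
Change in finish: 11 − 17 = -6 weeks.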